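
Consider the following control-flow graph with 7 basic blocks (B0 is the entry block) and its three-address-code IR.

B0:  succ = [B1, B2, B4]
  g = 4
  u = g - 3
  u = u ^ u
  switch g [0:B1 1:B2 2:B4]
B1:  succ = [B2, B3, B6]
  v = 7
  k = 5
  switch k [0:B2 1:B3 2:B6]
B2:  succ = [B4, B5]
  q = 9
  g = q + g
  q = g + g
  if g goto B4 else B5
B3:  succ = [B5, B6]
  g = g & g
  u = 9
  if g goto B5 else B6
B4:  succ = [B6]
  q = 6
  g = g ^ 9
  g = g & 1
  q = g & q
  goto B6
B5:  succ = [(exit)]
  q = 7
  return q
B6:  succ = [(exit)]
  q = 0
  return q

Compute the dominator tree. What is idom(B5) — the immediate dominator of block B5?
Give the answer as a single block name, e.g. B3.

idom tree: B1←B0 B2←B0 B3←B1 B4←B0 B5←B0 B6←B0
Join-block Dom:
  B2: preds {B0,B1}: {B0} ∩ {B0,B1} = {B0}; idom=B0
  B4: preds {B0,B2}: {B0} ∩ {B0,B2} = {B0}; idom=B0
  B5: preds {B2,B3}: {B0,B2} ∩ {B0,B1,B3} = {B0}; idom=B0
  B6: preds {B1,B3,B4}: {B0,B1} ∩ {B0,B1,B3} ∩ {B0,B4} = {B0}; idom=B0

idom(B5) = B0

Answer: B0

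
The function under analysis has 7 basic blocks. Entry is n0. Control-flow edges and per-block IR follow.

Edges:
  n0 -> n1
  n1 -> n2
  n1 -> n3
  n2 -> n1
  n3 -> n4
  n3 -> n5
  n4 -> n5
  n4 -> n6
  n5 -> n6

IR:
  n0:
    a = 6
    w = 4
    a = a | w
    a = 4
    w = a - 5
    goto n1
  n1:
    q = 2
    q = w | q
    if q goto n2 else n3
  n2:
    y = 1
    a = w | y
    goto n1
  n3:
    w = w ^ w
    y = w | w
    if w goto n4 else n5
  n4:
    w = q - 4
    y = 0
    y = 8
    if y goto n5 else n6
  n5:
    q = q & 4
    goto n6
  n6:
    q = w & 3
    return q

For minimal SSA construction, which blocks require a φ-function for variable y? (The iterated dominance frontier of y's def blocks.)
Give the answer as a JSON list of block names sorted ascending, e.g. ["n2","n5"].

Answer: ["n1", "n5", "n6"]

Analysis:
idom tree: n1←n0 n2←n1 n3←n1 n4←n3 n5←n3 n6←n3
Dom at joins:
  n1: preds {n0,n2}: {n0} ∩ {n0,n1,n2} = {n0}; idom=n0
  n5: preds {n3,n4}: {n0,n1,n3} ∩ {n0,n1,n3,n4} = {n0,n1,n3}; idom=n3
  n6: preds {n4,n5}: {n0,n1,n3,n4} ∩ {n0,n1,n3,n5} = {n0,n1,n3}; idom=n3

DF walk-up:
  n1←n0: walk · to n0
  n1←n2: walk n2→n1 to n0
  n5←n3: walk · to n3
  n5←n4: walk n4 to n3
  n6←n4: walk n4 to n3
  n6←n5: walk n5 to n3
  n0: DF=∅
  n1: DF={n1}
  n2: DF={n1}
  n3: DF=∅
  n4: DF={n5,n6}
  n5: DF={n6}
  n6: DF=∅

φ for y: defs {n2,n3,n4}
  DF⁺ = {n1,n5,n6}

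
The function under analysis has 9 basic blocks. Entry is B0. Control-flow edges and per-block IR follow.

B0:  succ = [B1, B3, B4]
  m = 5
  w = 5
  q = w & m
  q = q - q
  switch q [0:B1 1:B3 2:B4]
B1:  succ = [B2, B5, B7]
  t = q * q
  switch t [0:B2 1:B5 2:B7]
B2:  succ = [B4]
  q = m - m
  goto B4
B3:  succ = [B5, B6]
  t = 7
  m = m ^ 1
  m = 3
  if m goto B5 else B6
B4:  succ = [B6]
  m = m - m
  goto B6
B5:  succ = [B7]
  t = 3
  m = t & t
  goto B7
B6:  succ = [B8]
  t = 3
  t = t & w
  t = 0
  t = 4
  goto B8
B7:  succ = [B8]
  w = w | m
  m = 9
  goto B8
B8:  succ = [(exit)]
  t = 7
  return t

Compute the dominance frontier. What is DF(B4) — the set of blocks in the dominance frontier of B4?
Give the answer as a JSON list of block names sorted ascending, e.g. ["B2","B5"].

idom tree: B1←B0 B2←B1 B3←B0 B4←B0 B5←B0 B6←B0 B7←B0 B8←B0
Dom at joins:
  B4: preds {B0,B2}: {B0} ∩ {B0,B1,B2} = {B0}; idom=B0
  B5: preds {B1,B3}: {B0,B1} ∩ {B0,B3} = {B0}; idom=B0
  B6: preds {B3,B4}: {B0,B3} ∩ {B0,B4} = {B0}; idom=B0
  B7: preds {B1,B5}: {B0,B1} ∩ {B0,B5} = {B0}; idom=B0
  B8: preds {B6,B7}: {B0,B6} ∩ {B0,B7} = {B0}; idom=B0

DF derivation:
  join B4 pred B0: · stop@B0
  join B4 pred B2: B2→B1 stop@B0
  join B5 pred B1: B1 stop@B0
  join B5 pred B3: B3 stop@B0
  join B6 pred B3: B3 stop@B0
  join B6 pred B4: B4 stop@B0
  join B7 pred B1: B1 stop@B0
  join B7 pred B5: B5 stop@B0
  join B8 pred B6: B6 stop@B0
  join B8 pred B7: B7 stop@B0
  B0: DF=∅
  B1: DF={B4,B5,B7}
  B2: DF={B4}
  B3: DF={B5,B6}
  B4: DF={B6}
  B5: DF={B7}
  B6: DF={B8}
  B7: DF={B8}
  B8: DF=∅

DF(B4) = ["B6"]

Answer: ["B6"]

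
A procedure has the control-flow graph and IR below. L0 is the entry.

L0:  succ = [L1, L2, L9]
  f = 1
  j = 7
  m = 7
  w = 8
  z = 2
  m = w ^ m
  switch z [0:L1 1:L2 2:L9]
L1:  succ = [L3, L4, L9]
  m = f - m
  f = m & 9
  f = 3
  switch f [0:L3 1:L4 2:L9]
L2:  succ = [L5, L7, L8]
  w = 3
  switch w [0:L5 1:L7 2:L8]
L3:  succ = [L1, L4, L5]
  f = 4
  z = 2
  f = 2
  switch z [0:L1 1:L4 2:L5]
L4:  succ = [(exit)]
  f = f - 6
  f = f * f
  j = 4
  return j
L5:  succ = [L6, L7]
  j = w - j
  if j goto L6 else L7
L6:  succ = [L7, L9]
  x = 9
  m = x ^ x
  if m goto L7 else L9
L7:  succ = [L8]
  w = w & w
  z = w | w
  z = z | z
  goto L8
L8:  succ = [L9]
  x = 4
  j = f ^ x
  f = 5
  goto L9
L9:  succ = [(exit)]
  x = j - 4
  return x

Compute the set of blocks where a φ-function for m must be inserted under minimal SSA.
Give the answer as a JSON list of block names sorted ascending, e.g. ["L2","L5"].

idom tree: L1←L0 L2←L0 L3←L1 L4←L1 L5←L0 L6←L5 L7←L0 L8←L0 L9←L0
Join-block Dom:
  L1: preds {L0,L3}: {L0} ∩ {L0,L1,L3} = {L0}; idom=L0
  L4: preds {L1,L3}: {L0,L1} ∩ {L0,L1,L3} = {L0,L1}; idom=L1
  L5: preds {L2,L3}: {L0,L2} ∩ {L0,L1,L3} = {L0}; idom=L0
  L7: preds {L2,L5,L6}: {L0,L2} ∩ {L0,L5} ∩ {L0,L5,L6} = {L0}; idom=L0
  L8: preds {L2,L7}: {L0,L2} ∩ {L0,L7} = {L0}; idom=L0
  L9: preds {L0,L1,L6,L8}: {L0} ∩ {L0,L1} ∩ {L0,L5,L6} ∩ {L0,L8} = {L0}; idom=L0

DF walk-up:
  join L1 pred L0: · stop@L0
  join L1 pred L3: L3→L1 stop@L0
  join L4 pred L1: · stop@L1
  join L4 pred L3: L3 stop@L1
  join L5 pred L2: L2 stop@L0
  join L5 pred L3: L3→L1 stop@L0
  join L7 pred L2: L2 stop@L0
  join L7 pred L5: L5 stop@L0
  join L7 pred L6: L6→L5 stop@L0
  join L8 pred L2: L2 stop@L0
  join L8 pred L7: L7 stop@L0
  join L9 pred L0: · stop@L0
  join L9 pred L1: L1 stop@L0
  join L9 pred L6: L6→L5 stop@L0
  join L9 pred L8: L8 stop@L0
  L0: DF=∅
  L1: DF={L1,L5,L9}
  L2: DF={L5,L7,L8}
  L3: DF={L1,L4,L5}
  L4: DF=∅
  L5: DF={L7,L9}
  L6: DF={L7,L9}
  L7: DF={L8}
  L8: DF={L9}
  L9: DF=∅

φ for m: defs {L0,L1,L6}
  DF⁺ = {L1,L5,L7,L8,L9}

Answer: ["L1", "L5", "L7", "L8", "L9"]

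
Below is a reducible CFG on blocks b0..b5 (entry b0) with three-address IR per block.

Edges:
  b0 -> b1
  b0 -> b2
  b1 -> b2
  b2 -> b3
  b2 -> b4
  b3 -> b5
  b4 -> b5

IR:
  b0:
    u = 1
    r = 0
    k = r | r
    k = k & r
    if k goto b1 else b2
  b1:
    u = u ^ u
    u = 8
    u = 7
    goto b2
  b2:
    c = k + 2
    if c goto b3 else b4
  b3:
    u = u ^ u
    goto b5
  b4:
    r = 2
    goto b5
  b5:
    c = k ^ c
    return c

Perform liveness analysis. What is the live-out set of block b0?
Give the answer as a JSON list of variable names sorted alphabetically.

Answer: ["k", "u"]

Derivation:
Block summaries:
  b0: def={k,r,u} ue=∅
  b1: def={u} ue={u}
  b2: def={c} ue={k}
  b3: def={u} ue={u}
  b4: def={r} ue=∅
  b5: def={c} ue={c,k}

Backward fixpoint:
  b0 li=∅ lo={k,u}
  b1 li={k,u} lo={k,u}
  b2 li={k,u} lo={c,k,u}
  b3 li={c,k,u} lo={c,k}
  b4 li={c,k} lo={c,k}
  b5 li={c,k} lo=∅

live-out(b0) = ["k", "u"]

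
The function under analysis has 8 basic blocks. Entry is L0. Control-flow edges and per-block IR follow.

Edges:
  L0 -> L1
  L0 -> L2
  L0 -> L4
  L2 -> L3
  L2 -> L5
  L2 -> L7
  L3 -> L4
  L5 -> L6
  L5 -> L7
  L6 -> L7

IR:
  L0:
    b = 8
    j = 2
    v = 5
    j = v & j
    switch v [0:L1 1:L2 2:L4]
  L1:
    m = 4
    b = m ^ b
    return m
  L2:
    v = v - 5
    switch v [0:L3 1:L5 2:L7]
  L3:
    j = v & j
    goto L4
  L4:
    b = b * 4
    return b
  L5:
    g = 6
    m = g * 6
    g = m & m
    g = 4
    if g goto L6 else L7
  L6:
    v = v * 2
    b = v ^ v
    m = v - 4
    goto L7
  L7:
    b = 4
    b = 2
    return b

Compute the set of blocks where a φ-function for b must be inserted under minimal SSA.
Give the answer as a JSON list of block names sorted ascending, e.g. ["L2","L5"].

Answer: ["L7"]

Working:
idom tree: L1←L0 L2←L0 L3←L2 L4←L0 L5←L2 L6←L5 L7←L2
Dom at joins:
  L4: preds {L0,L3}: {L0} ∩ {L0,L2,L3} = {L0}; idom=L0
  L7: preds {L2,L5,L6}: {L0,L2} ∩ {L0,L2,L5} ∩ {L0,L2,L5,L6} = {L0,L2}; idom=L2

DF derivation:
  join L4 pred L0: · stop@L0
  join L4 pred L3: L3→L2 stop@L0
  join L7 pred L2: · stop@L2
  join L7 pred L5: L5 stop@L2
  join L7 pred L6: L6→L5 stop@L2
  L0 → ∅
  L1 → ∅
  L2 → {L4}
  L3 → {L4}
  L4 → ∅
  L5 → {L7}
  L6 → {L7}
  L7 → ∅

φ for b: defs {L0,L1,L4,L6,L7}
  DF⁺ = {L7}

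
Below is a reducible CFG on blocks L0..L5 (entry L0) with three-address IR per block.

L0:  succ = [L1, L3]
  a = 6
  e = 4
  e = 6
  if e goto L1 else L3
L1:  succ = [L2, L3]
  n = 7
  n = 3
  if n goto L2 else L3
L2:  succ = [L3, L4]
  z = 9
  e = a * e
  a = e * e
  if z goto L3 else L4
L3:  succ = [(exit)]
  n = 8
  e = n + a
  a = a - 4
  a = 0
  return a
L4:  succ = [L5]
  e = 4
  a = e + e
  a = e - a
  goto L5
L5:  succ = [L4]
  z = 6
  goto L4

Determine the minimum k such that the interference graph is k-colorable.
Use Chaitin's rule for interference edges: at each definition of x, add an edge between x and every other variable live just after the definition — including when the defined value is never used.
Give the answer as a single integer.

Answer: 3

Working:
Block summaries:
  L0: {a,e} / ∅
  L1: {n} / ∅
  L2: {a,e,z} / {a,e}
  L3: {a,e,n} / {a}
  L4: {a,e} / ∅
  L5: {z} / ∅

Backward fixpoint:
  live L0: ∅→{a,e}
  live L1: {a,e}→{a,e}
  live L2: {a,e}→{a}
  live L3: {a}→∅
  live L4: ∅→∅
  live L5: ∅→∅

Interference:
  a — {e,n,z}
  e — {a,n,z}
  n — {a,e}
  z — {a,e}

Colouring:
  {a,e,n} pairwise interfere (3-clique) ⇒ χ ≥ 3
  3-colouring: R0={a}  R1={e}  R2={n,z}
  χ = 3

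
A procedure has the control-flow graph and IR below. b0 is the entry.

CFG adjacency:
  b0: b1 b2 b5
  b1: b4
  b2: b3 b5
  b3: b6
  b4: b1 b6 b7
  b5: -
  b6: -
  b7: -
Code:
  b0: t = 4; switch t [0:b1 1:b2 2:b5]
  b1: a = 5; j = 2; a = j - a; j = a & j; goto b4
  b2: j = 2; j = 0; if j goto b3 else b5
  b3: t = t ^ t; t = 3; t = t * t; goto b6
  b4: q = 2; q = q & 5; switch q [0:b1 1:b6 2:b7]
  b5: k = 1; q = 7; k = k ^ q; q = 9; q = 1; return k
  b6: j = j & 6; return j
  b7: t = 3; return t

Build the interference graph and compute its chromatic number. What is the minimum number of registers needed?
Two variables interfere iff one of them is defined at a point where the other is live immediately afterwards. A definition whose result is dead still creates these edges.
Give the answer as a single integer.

def/use:
  b0: def={t} ue=∅
  b1: def={a,j} ue=∅
  b2: def={j} ue=∅
  b3: def={t} ue={t}
  b4: def={q} ue=∅
  b5: def={k,q} ue=∅
  b6: def={j} ue={j}
  b7: def={t} ue=∅

Liveness:
  b0 li=∅ lo={t}
  b1 li=∅ lo={j}
  b2 li={t} lo={j,t}
  b3 li={j,t} lo={j}
  b4 li={j} lo={j}
  b5 li=∅ lo=∅
  b6 li={j} lo=∅
  b7 li=∅ lo=∅

Conflict graph:
  a: {j}
  j: {a,q,t}
  k: {q}
  q: {j,k}
  t: {j}

Chromatic number:
  {a,j} pairwise interfere (2-clique) ⇒ χ ≥ 2
  2-colouring: R0={j,k}  R1={a,q,t}
  χ = 2

Answer: 2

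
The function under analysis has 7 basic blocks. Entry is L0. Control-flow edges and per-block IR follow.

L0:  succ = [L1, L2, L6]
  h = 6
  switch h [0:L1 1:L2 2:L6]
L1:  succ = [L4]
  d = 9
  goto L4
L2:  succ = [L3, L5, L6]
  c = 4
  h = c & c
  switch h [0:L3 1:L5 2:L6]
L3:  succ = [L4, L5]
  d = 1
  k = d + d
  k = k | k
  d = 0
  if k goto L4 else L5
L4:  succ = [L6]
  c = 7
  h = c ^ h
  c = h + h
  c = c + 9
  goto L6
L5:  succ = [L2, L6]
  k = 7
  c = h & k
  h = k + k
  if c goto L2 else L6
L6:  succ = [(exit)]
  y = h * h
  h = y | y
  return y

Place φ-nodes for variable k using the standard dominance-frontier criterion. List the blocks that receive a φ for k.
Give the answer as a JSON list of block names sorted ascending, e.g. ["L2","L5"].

Answer: ["L2", "L4", "L5", "L6"]

Working:
idom tree: L1←L0 L2←L0 L3←L2 L4←L0 L5←L2 L6←L0
Dom∩ at merges:
  L2: preds {L0,L5}: {L0} ∩ {L0,L2,L5} = {L0}; idom=L0
  L4: preds {L1,L3}: {L0,L1} ∩ {L0,L2,L3} = {L0}; idom=L0
  L5: preds {L2,L3}: {L0,L2} ∩ {L0,L2,L3} = {L0,L2}; idom=L2
  L6: preds {L0,L2,L4,L5}: {L0} ∩ {L0,L2} ∩ {L0,L4} ∩ {L0,L2,L5} = {L0}; idom=L0

DF walk-up:
  join L2 pred L0: · stop@L0
  join L2 pred L5: L5→L2 stop@L0
  join L4 pred L1: L1 stop@L0
  join L4 pred L3: L3→L2 stop@L0
  join L5 pred L2: · stop@L2
  join L5 pred L3: L3 stop@L2
  join L6 pred L0: · stop@L0
  join L6 pred L2: L2 stop@L0
  join L6 pred L4: L4 stop@L0
  join L6 pred L5: L5→L2 stop@L0
  L0: DF=∅
  L1: DF={L4}
  L2: DF={L2,L4,L6}
  L3: DF={L4,L5}
  L4: DF={L6}
  L5: DF={L2,L6}
  L6: DF=∅

φ for k: defs {L3,L5}
  DF⁺ = {L2,L4,L5,L6}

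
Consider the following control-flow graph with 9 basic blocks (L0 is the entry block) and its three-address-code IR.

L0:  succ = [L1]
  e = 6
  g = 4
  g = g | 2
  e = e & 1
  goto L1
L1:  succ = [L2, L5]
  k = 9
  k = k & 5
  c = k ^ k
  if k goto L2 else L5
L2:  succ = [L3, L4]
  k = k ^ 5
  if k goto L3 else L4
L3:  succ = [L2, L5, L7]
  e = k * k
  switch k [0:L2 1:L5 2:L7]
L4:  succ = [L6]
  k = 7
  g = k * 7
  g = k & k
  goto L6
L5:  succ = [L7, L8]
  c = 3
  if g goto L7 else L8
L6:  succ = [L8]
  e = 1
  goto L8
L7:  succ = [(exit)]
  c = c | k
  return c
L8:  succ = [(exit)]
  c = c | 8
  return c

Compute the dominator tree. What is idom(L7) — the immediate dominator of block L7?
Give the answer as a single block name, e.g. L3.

Answer: L1

Working:
idom tree: L1←L0 L2←L1 L3←L2 L4←L2 L5←L1 L6←L4 L7←L1 L8←L1
Dom∩ at merges:
  L2: preds {L1,L3}: {L0,L1} ∩ {L0,L1,L2,L3} = {L0,L1}; idom=L1
  L5: preds {L1,L3}: {L0,L1} ∩ {L0,L1,L2,L3} = {L0,L1}; idom=L1
  L7: preds {L3,L5}: {L0,L1,L2,L3} ∩ {L0,L1,L5} = {L0,L1}; idom=L1
  L8: preds {L5,L6}: {L0,L1,L5} ∩ {L0,L1,L2,L4,L6} = {L0,L1}; idom=L1

idom(L7) = L1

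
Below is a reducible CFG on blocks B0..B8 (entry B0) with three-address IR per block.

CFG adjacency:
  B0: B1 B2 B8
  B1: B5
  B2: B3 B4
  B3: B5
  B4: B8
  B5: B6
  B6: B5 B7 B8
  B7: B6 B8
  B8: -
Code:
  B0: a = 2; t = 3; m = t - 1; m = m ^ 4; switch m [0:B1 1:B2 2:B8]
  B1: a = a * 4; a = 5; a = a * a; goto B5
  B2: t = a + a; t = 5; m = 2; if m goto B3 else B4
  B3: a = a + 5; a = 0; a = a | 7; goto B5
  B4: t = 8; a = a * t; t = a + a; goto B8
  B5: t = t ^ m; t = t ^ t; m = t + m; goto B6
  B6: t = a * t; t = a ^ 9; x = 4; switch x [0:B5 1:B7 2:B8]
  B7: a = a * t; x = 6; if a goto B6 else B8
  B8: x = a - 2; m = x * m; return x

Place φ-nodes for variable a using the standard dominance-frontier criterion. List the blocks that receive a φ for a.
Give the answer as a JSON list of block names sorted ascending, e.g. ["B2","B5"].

Answer: ["B5", "B6", "B8"]

Analysis:
idom tree: B1←B0 B2←B0 B3←B2 B4←B2 B5←B0 B6←B5 B7←B6 B8←B0
Dom∩ at merges:
  B5: preds {B1,B3,B6}: {B0,B1} ∩ {B0,B2,B3} ∩ {B0,B5,B6} = {B0}; idom=B0
  B6: preds {B5,B7}: {B0,B5} ∩ {B0,B5,B6,B7} = {B0,B5}; idom=B5
  B8: preds {B0,B4,B6,B7}: {B0} ∩ {B0,B2,B4} ∩ {B0,B5,B6} ∩ {B0,B5,B6,B7} = {B0}; idom=B0

Frontier:
  join B5 pred B1: B1 stop@B0
  join B5 pred B3: B3→B2 stop@B0
  join B5 pred B6: B6→B5 stop@B0
  join B6 pred B5: · stop@B5
  join B6 pred B7: B7→B6 stop@B5
  join B8 pred B0: · stop@B0
  join B8 pred B4: B4→B2 stop@B0
  join B8 pred B6: B6→B5 stop@B0
  join B8 pred B7: B7→B6→B5 stop@B0
  B0 → ∅
  B1 → {B5}
  B2 → {B5,B8}
  B3 → {B5}
  B4 → {B8}
  B5 → {B5,B8}
  B6 → {B5,B6,B8}
  B7 → {B6,B8}
  B8 → ∅

φ for a: defs {B0,B1,B3,B4,B7}
  DF⁺ = {B5,B6,B8}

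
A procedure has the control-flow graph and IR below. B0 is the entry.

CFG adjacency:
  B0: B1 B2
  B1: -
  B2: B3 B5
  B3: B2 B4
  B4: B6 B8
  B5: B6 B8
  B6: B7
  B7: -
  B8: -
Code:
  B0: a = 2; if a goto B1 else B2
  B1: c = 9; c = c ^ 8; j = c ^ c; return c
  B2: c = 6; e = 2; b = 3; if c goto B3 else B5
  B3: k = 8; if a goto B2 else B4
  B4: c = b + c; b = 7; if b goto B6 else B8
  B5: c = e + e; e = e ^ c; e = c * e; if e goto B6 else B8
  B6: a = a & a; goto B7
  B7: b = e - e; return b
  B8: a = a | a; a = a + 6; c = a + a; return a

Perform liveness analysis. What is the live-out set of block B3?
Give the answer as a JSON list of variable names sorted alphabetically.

Block summaries:
  B0: {a} / ∅
  B1: {c,j} / ∅
  B2: {b,c,e} / ∅
  B3: {k} / {a}
  B4: {b,c} / {b,c}
  B5: {c,e} / {e}
  B6: {a} / {a}
  B7: {b} / {e}
  B8: {a,c} / {a}

Backward fixpoint:
  B0: in=∅ out={a}
  B1: in=∅ out=∅
  B2: in={a} out={a,b,c,e}
  B3: in={a,b,c,e} out={a,b,c,e}
  B4: in={a,b,c,e} out={a,e}
  B5: in={a,e} out={a,e}
  B6: in={a,e} out={e}
  B7: in={e} out=∅
  B8: in={a} out=∅

live-out(B3) = ["a", "b", "c", "e"]

Answer: ["a", "b", "c", "e"]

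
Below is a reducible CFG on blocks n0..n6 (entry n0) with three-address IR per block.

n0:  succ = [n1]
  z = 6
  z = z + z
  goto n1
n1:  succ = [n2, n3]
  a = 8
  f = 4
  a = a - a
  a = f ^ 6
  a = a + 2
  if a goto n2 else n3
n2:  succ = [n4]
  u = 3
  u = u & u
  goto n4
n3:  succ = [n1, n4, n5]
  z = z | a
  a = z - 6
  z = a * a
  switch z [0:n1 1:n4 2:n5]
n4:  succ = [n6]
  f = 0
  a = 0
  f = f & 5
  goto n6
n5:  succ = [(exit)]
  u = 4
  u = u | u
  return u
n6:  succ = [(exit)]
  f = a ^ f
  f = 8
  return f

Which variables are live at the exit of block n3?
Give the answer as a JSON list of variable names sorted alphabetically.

Per-block:
  n0: def={z} ue=∅
  n1: def={a,f} ue=∅
  n2: def={u} ue=∅
  n3: def={a,z} ue={a,z}
  n4: def={a,f} ue=∅
  n5: def={u} ue=∅
  n6: def={f} ue={a,f}

Backward fixpoint:
  n0 li=∅ lo={z}
  n1 li={z} lo={a,z}
  n2 li=∅ lo=∅
  n3 li={a,z} lo={z}
  n4 li=∅ lo={a,f}
  n5 li=∅ lo=∅
  n6 li={a,f} lo=∅

live-out(n3) = ["z"]

Answer: ["z"]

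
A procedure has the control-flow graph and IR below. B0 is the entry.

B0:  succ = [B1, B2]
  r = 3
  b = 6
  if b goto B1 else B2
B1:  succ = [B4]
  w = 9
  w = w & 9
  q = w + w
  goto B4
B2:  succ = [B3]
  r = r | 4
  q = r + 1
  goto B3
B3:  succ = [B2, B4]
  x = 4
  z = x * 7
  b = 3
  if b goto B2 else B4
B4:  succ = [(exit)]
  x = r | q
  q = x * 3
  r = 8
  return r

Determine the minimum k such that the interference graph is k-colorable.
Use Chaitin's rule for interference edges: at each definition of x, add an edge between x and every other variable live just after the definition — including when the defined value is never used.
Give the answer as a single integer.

Answer: 3

Working:
Block summaries:
  B0: def={b,r} ue=∅
  B1: def={q,w} ue=∅
  B2: def={q,r} ue={r}
  B3: def={b,x,z} ue=∅
  B4: def={q,r,x} ue={q,r}

Live sets:
  B0: in=∅ out={r}
  B1: in={r} out={q,r}
  B2: in={r} out={q,r}
  B3: in={q,r} out={q,r}
  B4: in={q,r} out=∅

Conflict graph:
  b — {q,r}
  q — {b,r,x,z}
  r — {b,q,w,x,z}
  w — {r}
  x — {q,r}
  z — {q,r}

Chromatic number:
  lower bound: {b,q,r} mutually conflict ⇒ χ ≥ 3
  3-colouring: r0={r}  r1={q,w}  r2={b,x,z}
  χ = 3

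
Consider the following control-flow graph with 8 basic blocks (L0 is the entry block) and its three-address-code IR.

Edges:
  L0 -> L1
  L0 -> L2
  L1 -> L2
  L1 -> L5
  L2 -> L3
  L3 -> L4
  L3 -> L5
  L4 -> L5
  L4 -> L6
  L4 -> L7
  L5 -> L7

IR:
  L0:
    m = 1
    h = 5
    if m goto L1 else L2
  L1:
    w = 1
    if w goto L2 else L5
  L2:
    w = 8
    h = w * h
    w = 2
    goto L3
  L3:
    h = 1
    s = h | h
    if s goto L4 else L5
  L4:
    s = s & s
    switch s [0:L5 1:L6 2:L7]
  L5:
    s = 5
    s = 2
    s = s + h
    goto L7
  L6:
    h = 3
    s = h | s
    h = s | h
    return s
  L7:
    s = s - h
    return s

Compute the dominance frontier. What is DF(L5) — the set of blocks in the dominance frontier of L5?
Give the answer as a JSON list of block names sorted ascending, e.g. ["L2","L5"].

Answer: ["L7"]

Derivation:
idom tree: L1←L0 L2←L0 L3←L2 L4←L3 L5←L0 L6←L4 L7←L0
Join-block Dom:
  L2: preds {L0,L1}: {L0} ∩ {L0,L1} = {L0}; idom=L0
  L5: preds {L1,L3,L4}: {L0,L1} ∩ {L0,L2,L3} ∩ {L0,L2,L3,L4} = {L0}; idom=L0
  L7: preds {L4,L5}: {L0,L2,L3,L4} ∩ {L0,L5} = {L0}; idom=L0

DF walk-up:
  L2←L0: walk · to L0
  L2←L1: walk L1 to L0
  L5←L1: walk L1 to L0
  L5←L3: walk L3→L2 to L0
  L5←L4: walk L4→L3→L2 to L0
  L7←L4: walk L4→L3→L2 to L0
  L7←L5: walk L5 to L0
  L0 → ∅
  L1 → {L2,L5}
  L2 → {L5,L7}
  L3 → {L5,L7}
  L4 → {L5,L7}
  L5 → {L7}
  L6 → ∅
  L7 → ∅

DF(L5) = ["L7"]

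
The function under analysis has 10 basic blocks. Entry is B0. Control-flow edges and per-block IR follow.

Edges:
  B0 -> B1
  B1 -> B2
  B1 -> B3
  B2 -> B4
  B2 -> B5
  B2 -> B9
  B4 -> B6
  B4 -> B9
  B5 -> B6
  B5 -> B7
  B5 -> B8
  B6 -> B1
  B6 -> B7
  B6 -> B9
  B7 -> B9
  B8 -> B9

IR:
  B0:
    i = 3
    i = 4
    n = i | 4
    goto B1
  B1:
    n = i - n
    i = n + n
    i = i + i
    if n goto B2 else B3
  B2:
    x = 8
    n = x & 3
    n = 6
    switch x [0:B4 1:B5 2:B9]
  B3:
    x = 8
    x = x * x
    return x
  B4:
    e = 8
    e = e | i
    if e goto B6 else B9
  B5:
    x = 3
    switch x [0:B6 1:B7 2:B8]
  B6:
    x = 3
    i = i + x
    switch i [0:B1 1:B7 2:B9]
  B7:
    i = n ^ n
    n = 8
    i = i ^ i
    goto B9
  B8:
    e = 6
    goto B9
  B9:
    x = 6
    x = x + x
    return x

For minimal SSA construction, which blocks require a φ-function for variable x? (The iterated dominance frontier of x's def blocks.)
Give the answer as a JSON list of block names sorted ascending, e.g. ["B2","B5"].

idom tree: B1←B0 B2←B1 B3←B1 B4←B2 B5←B2 B6←B2 B7←B2 B8←B5 B9←B2
Dom∩ at merges:
  B1: preds {B0,B6}: {B0} ∩ {B0,B1,B2,B6} = {B0}; idom=B0
  B6: preds {B4,B5}: {B0,B1,B2,B4} ∩ {B0,B1,B2,B5} = {B0,B1,B2}; idom=B2
  B7: preds {B5,B6}: {B0,B1,B2,B5} ∩ {B0,B1,B2,B6} = {B0,B1,B2}; idom=B2
  B9: preds {B2,B4,B6,B7,B8}: {B0,B1,B2} ∩ {B0,B1,B2,B4} ∩ {B0,B1,B2,B6} ∩ {B0,B1,B2,B7} ∩ {B0,B1,B2,B5,B8} = {B0,B1,B2}; idom=B2

DF walk-up:
  B1←B0: walk · to B0
  B1←B6: walk B6→B2→B1 to B0
  B6←B4: walk B4 to B2
  B6←B5: walk B5 to B2
  B7←B5: walk B5 to B2
  B7←B6: walk B6 to B2
  B9←B2: walk · to B2
  B9←B4: walk B4 to B2
  B9←B6: walk B6 to B2
  B9←B7: walk B7 to B2
  B9←B8: walk B8→B5 to B2
  B0 → ∅
  B1 → {B1}
  B2 → {B1}
  B3 → ∅
  B4 → {B6,B9}
  B5 → {B6,B7,B9}
  B6 → {B1,B7,B9}
  B7 → {B9}
  B8 → {B9}
  B9 → ∅

φ for x: defs {B2,B3,B5,B6,B9}
  DF⁺ = {B1,B6,B7,B9}

Answer: ["B1", "B6", "B7", "B9"]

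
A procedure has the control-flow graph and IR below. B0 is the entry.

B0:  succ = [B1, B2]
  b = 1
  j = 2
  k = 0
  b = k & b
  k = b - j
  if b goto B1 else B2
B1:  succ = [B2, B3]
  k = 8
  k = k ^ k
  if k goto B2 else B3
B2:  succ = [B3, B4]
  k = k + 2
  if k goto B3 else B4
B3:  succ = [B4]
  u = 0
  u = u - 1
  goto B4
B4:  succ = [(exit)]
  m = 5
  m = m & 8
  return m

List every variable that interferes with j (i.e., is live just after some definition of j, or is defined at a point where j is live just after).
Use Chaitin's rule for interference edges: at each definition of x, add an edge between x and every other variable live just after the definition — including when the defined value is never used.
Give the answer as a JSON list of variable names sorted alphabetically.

Answer: ["b", "k"]

Analysis:
def/use:
  B0: {b,j,k} / ∅
  B1: {k} / ∅
  B2: {k} / {k}
  B3: {u} / ∅
  B4: {m} / ∅

Backward fixpoint:
  B0: in=∅ out={k}
  B1: in=∅ out={k}
  B2: in={k} out=∅
  B3: in=∅ out=∅
  B4: in=∅ out=∅

Conflict graph:
  b: {j,k}
  j: {b,k}
  k: {b,j}
  m: ∅
  u: ∅

N(j) = ["b", "k"]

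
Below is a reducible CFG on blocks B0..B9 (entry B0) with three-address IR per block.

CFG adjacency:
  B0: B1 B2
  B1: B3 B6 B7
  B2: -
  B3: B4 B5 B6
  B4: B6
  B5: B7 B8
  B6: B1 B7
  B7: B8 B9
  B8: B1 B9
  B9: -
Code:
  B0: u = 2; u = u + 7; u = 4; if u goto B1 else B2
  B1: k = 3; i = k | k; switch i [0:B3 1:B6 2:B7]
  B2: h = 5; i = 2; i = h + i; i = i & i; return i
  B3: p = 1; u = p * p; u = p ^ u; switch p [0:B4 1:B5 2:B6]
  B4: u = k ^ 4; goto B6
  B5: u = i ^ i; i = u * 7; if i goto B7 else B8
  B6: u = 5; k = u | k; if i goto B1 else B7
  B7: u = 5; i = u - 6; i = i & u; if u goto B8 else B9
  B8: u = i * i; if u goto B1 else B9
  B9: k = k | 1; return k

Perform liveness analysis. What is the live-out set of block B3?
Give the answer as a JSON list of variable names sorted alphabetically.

Answer: ["i", "k"]

Working:
def/use:
  B0: {u} / ∅
  B1: {i,k} / ∅
  B2: {h,i} / ∅
  B3: {p,u} / ∅
  B4: {u} / {k}
  B5: {i,u} / {i}
  B6: {k,u} / {i,k}
  B7: {i,u} / ∅
  B8: {u} / {i}
  B9: {k} / {k}

Backward fixpoint:
  B0 li=∅ lo=∅
  B1 li=∅ lo={i,k}
  B2 li=∅ lo=∅
  B3 li={i,k} lo={i,k}
  B4 li={i,k} lo={i,k}
  B5 li={i,k} lo={i,k}
  B6 li={i,k} lo={k}
  B7 li={k} lo={i,k}
  B8 li={i,k} lo={k}
  B9 li={k} lo=∅

live-out(B3) = ["i", "k"]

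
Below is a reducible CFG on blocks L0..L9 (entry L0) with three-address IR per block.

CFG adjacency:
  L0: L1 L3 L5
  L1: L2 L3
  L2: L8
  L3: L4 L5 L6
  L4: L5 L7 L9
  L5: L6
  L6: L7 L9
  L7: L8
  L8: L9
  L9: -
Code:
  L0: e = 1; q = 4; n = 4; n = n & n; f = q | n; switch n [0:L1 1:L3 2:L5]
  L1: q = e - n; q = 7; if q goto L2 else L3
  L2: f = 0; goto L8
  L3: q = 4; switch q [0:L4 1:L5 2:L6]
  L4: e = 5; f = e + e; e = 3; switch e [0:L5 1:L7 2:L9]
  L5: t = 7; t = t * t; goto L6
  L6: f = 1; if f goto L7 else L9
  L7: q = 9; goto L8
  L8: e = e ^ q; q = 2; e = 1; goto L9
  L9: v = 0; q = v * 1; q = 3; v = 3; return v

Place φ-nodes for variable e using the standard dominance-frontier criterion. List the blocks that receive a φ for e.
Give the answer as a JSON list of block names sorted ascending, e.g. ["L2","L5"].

Answer: ["L5", "L6", "L7", "L8", "L9"]

Derivation:
idom tree: L1←L0 L2←L1 L3←L0 L4←L3 L5←L0 L6←L0 L7←L0 L8←L0 L9←L0
Dom at joins:
  L3: preds {L0,L1}: {L0} ∩ {L0,L1} = {L0}; idom=L0
  L5: preds {L0,L3,L4}: {L0} ∩ {L0,L3} ∩ {L0,L3,L4} = {L0}; idom=L0
  L6: preds {L3,L5}: {L0,L3} ∩ {L0,L5} = {L0}; idom=L0
  L7: preds {L4,L6}: {L0,L3,L4} ∩ {L0,L6} = {L0}; idom=L0
  L8: preds {L2,L7}: {L0,L1,L2} ∩ {L0,L7} = {L0}; idom=L0
  L9: preds {L4,L6,L8}: {L0,L3,L4} ∩ {L0,L6} ∩ {L0,L8} = {L0}; idom=L0

DF walk-up:
  L3←L0: walk · to L0
  L3←L1: walk L1 to L0
  L5←L0: walk · to L0
  L5←L3: walk L3 to L0
  L5←L4: walk L4→L3 to L0
  L6←L3: walk L3 to L0
  L6←L5: walk L5 to L0
  L7←L4: walk L4→L3 to L0
  L7←L6: walk L6 to L0
  L8←L2: walk L2→L1 to L0
  L8←L7: walk L7 to L0
  L9←L4: walk L4→L3 to L0
  L9←L6: walk L6 to L0
  L9←L8: walk L8 to L0
  L0: DF=∅
  L1: DF={L3,L8}
  L2: DF={L8}
  L3: DF={L5,L6,L7,L9}
  L4: DF={L5,L7,L9}
  L5: DF={L6}
  L6: DF={L7,L9}
  L7: DF={L8}
  L8: DF={L9}
  L9: DF=∅

φ for e: defs {L0,L4,L8}
  DF⁺ = {L5,L6,L7,L8,L9}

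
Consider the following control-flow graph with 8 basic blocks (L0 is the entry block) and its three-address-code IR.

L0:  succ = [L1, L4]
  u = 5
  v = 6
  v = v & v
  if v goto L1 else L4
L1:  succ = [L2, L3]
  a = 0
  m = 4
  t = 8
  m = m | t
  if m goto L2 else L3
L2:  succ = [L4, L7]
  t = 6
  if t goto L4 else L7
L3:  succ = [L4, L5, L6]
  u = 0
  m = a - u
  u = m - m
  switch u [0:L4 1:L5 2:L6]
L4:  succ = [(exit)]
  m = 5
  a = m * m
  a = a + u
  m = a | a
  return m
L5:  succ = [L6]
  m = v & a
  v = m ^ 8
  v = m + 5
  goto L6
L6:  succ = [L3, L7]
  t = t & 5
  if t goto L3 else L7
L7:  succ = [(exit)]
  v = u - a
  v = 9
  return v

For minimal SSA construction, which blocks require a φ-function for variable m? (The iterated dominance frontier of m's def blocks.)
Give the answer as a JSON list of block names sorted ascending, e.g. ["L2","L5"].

Answer: ["L3", "L4", "L6", "L7"]

Analysis:
idom tree: L1←L0 L2←L1 L3←L1 L4←L0 L5←L3 L6←L3 L7←L1
Dom∩ at merges:
  L3: preds {L1,L6}: {L0,L1} ∩ {L0,L1,L3,L6} = {L0,L1}; idom=L1
  L4: preds {L0,L2,L3}: {L0} ∩ {L0,L1,L2} ∩ {L0,L1,L3} = {L0}; idom=L0
  L6: preds {L3,L5}: {L0,L1,L3} ∩ {L0,L1,L3,L5} = {L0,L1,L3}; idom=L3
  L7: preds {L2,L6}: {L0,L1,L2} ∩ {L0,L1,L3,L6} = {L0,L1}; idom=L1

DF walk-up:
  join L3 pred L1: · stop@L1
  join L3 pred L6: L6→L3 stop@L1
  join L4 pred L0: · stop@L0
  join L4 pred L2: L2→L1 stop@L0
  join L4 pred L3: L3→L1 stop@L0
  join L6 pred L3: · stop@L3
  join L6 pred L5: L5 stop@L3
  join L7 pred L2: L2 stop@L1
  join L7 pred L6: L6→L3 stop@L1
  DF(L0)=∅
  DF(L1)={L4}
  DF(L2)={L4,L7}
  DF(L3)={L3,L4,L7}
  DF(L4)=∅
  DF(L5)={L6}
  DF(L6)={L3,L7}
  DF(L7)=∅

φ for m: defs {L1,L3,L4,L5}
  DF⁺ = {L3,L4,L6,L7}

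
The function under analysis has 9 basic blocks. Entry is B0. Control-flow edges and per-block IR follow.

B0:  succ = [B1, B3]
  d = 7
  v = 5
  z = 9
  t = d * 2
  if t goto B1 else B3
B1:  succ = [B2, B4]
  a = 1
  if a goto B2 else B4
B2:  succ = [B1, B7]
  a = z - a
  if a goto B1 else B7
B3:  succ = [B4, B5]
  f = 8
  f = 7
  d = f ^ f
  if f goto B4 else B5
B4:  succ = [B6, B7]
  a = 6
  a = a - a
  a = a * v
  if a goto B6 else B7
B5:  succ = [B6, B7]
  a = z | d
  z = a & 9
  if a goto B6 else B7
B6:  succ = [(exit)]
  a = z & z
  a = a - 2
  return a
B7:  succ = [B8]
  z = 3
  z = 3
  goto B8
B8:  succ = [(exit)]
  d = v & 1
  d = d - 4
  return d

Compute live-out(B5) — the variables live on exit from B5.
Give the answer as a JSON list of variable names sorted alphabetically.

Per-block:
  B0: {d,t,v,z} / ∅
  B1: {a} / ∅
  B2: {a} / {a,z}
  B3: {d,f} / ∅
  B4: {a} / {v}
  B5: {a,z} / {d,z}
  B6: {a} / {z}
  B7: {z} / ∅
  B8: {d} / {v}

Liveness:
  B0: in=∅ out={v,z}
  B1: in={v,z} out={a,v,z}
  B2: in={a,v,z} out={v,z}
  B3: in={v,z} out={d,v,z}
  B4: in={v,z} out={v,z}
  B5: in={d,v,z} out={v,z}
  B6: in={z} out=∅
  B7: in={v} out={v}
  B8: in={v} out=∅

live-out(B5) = ["v", "z"]

Answer: ["v", "z"]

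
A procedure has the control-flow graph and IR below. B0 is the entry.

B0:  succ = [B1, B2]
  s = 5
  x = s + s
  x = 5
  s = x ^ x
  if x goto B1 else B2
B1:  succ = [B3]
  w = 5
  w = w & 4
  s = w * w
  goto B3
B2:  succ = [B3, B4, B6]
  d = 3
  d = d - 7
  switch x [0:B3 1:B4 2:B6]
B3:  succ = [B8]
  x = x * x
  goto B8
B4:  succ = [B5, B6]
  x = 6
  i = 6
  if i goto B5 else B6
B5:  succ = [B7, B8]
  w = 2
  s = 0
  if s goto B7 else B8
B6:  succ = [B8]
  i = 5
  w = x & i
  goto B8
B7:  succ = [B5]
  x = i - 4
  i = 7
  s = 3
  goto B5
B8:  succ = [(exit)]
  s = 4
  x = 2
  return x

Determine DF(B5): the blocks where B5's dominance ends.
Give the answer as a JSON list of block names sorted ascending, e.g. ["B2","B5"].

idom tree: B1←B0 B2←B0 B3←B0 B4←B2 B5←B4 B6←B2 B7←B5 B8←B0
Join-block Dom:
  B3: preds {B1,B2}: {B0,B1} ∩ {B0,B2} = {B0}; idom=B0
  B5: preds {B4,B7}: {B0,B2,B4} ∩ {B0,B2,B4,B5,B7} = {B0,B2,B4}; idom=B4
  B6: preds {B2,B4}: {B0,B2} ∩ {B0,B2,B4} = {B0,B2}; idom=B2
  B8: preds {B3,B5,B6}: {B0,B3} ∩ {B0,B2,B4,B5} ∩ {B0,B2,B6} = {B0}; idom=B0

DF derivation:
  join B3 pred B1: B1 stop@B0
  join B3 pred B2: B2 stop@B0
  join B5 pred B4: · stop@B4
  join B5 pred B7: B7→B5 stop@B4
  join B6 pred B2: · stop@B2
  join B6 pred B4: B4 stop@B2
  join B8 pred B3: B3 stop@B0
  join B8 pred B5: B5→B4→B2 stop@B0
  join B8 pred B6: B6→B2 stop@B0
  B0: DF=∅
  B1: DF={B3}
  B2: DF={B3,B8}
  B3: DF={B8}
  B4: DF={B6,B8}
  B5: DF={B5,B8}
  B6: DF={B8}
  B7: DF={B5}
  B8: DF=∅

DF(B5) = ["B5", "B8"]

Answer: ["B5", "B8"]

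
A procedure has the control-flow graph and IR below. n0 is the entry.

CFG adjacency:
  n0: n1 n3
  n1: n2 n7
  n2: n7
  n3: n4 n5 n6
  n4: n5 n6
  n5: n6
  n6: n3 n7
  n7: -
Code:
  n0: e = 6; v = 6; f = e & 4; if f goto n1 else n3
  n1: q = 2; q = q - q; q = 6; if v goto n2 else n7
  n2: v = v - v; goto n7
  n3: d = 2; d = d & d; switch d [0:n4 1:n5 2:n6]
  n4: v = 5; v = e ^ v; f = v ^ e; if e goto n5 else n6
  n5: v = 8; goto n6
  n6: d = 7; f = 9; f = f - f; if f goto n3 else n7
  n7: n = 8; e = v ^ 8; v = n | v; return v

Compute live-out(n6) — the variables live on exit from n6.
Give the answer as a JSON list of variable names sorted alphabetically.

Answer: ["e", "v"]

Analysis:
Per-block:
  n0: {e,f,v} / ∅
  n1: {q} / {v}
  n2: {v} / {v}
  n3: {d} / ∅
  n4: {f,v} / {e}
  n5: {v} / ∅
  n6: {d,f} / ∅
  n7: {e,n,v} / {v}

Backward fixpoint:
  n0 li=∅ lo={e,v}
  n1 li={v} lo={v}
  n2 li={v} lo={v}
  n3 li={e,v} lo={e,v}
  n4 li={e} lo={e,v}
  n5 li={e} lo={e,v}
  n6 li={e,v} lo={e,v}
  n7 li={v} lo=∅

live-out(n6) = ["e", "v"]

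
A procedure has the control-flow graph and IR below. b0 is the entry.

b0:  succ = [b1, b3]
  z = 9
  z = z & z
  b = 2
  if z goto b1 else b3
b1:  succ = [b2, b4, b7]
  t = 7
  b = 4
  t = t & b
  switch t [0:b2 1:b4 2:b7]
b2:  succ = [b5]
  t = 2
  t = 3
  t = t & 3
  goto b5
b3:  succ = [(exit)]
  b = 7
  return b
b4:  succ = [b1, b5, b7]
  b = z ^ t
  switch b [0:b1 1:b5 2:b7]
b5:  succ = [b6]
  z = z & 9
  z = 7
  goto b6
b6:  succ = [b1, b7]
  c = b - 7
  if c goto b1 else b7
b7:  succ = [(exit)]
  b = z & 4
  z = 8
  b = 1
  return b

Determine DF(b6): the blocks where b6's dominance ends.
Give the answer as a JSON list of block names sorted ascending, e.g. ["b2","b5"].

idom tree: b1←b0 b2←b1 b3←b0 b4←b1 b5←b1 b6←b5 b7←b1
Dom∩ at merges:
  b1: preds {b0,b4,b6}: {b0} ∩ {b0,b1,b4} ∩ {b0,b1,b5,b6} = {b0}; idom=b0
  b5: preds {b2,b4}: {b0,b1,b2} ∩ {b0,b1,b4} = {b0,b1}; idom=b1
  b7: preds {b1,b4,b6}: {b0,b1} ∩ {b0,b1,b4} ∩ {b0,b1,b5,b6} = {b0,b1}; idom=b1

Frontier:
  b1←b0: walk · to b0
  b1←b4: walk b4→b1 to b0
  b1←b6: walk b6→b5→b1 to b0
  b5←b2: walk b2 to b1
  b5←b4: walk b4 to b1
  b7←b1: walk · to b1
  b7←b4: walk b4 to b1
  b7←b6: walk b6→b5 to b1
  b0: DF=∅
  b1: DF={b1}
  b2: DF={b5}
  b3: DF=∅
  b4: DF={b1,b5,b7}
  b5: DF={b1,b7}
  b6: DF={b1,b7}
  b7: DF=∅

DF(b6) = ["b1", "b7"]

Answer: ["b1", "b7"]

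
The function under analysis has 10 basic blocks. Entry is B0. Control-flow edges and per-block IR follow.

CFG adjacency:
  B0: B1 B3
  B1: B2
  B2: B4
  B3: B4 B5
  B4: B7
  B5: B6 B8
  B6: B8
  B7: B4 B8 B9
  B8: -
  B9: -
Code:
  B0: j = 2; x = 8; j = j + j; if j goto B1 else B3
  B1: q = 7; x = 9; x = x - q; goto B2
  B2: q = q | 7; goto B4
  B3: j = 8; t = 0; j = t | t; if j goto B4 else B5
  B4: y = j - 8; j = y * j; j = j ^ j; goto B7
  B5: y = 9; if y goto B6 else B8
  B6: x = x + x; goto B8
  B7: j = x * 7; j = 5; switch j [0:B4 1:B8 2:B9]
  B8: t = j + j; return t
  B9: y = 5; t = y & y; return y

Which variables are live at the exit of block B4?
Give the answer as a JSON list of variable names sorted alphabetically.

Answer: ["x"]

Analysis:
Block summaries:
  B0 def {j,x} use ∅
  B1 def {q,x} use ∅
  B2 def {q} use {q}
  B3 def {j,t} use ∅
  B4 def {j,y} use {j}
  B5 def {y} use ∅
  B6 def {x} use {x}
  B7 def {j} use {x}
  B8 def {t} use {j}
  B9 def {t,y} use ∅

Liveness:
  B0: in=∅ out={j,x}
  B1: in={j} out={j,q,x}
  B2: in={j,q,x} out={j,x}
  B3: in={x} out={j,x}
  B4: in={j,x} out={x}
  B5: in={j,x} out={j,x}
  B6: in={j,x} out={j}
  B7: in={x} out={j,x}
  B8: in={j} out=∅
  B9: in=∅ out=∅

live-out(B4) = ["x"]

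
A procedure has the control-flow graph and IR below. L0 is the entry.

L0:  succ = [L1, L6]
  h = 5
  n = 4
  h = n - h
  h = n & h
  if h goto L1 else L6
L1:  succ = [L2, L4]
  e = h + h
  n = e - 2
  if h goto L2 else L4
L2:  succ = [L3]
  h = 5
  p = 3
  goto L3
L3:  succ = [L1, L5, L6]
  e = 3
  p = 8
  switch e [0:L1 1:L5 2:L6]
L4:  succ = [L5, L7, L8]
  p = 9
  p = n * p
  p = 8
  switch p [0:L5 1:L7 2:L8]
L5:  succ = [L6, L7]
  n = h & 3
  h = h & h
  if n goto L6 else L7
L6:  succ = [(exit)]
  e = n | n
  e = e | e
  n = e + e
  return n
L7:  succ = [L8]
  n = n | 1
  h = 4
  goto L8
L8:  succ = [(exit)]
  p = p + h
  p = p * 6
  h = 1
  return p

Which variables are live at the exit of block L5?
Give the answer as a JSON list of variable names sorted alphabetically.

Answer: ["n", "p"]

Analysis:
def/use:
  L0: def={h,n} ue=∅
  L1: def={e,n} ue={h}
  L2: def={h,p} ue=∅
  L3: def={e,p} ue=∅
  L4: def={p} ue={n}
  L5: def={h,n} ue={h}
  L6: def={e,n} ue={n}
  L7: def={h,n} ue={n}
  L8: def={h,p} ue={h,p}

Live sets:
  L0 li=∅ lo={h,n}
  L1 li={h} lo={h,n}
  L2 li={n} lo={h,n}
  L3 li={h,n} lo={h,n,p}
  L4 li={h,n} lo={h,n,p}
  L5 li={h,p} lo={n,p}
  L6 li={n} lo=∅
  L7 li={n,p} lo={h,p}
  L8 li={h,p} lo=∅

live-out(L5) = ["n", "p"]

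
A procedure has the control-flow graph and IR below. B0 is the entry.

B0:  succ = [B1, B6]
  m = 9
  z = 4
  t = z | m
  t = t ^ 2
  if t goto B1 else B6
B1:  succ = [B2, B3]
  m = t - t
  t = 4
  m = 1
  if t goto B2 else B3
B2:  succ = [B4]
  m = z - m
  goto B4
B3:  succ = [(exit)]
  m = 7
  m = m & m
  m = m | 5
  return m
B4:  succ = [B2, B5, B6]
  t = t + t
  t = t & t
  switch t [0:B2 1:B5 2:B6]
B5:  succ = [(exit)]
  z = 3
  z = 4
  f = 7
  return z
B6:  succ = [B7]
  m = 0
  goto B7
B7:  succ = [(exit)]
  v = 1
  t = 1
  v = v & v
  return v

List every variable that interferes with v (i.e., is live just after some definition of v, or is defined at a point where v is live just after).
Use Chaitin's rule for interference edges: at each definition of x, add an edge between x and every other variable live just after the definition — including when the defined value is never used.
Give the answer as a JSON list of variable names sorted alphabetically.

Answer: ["t"]

Working:
def/use:
  B0 def {m,t,z} use ∅
  B1 def {m,t} use {t}
  B2 def {m} use {m,z}
  B3 def {m} use ∅
  B4 def {t} use {t}
  B5 def {f,z} use ∅
  B6 def {m} use ∅
  B7 def {t,v} use ∅

Backward fixpoint:
  B0: in=∅ out={t,z}
  B1: in={t,z} out={m,t,z}
  B2: in={m,t,z} out={m,t,z}
  B3: in=∅ out=∅
  B4: in={m,t,z} out={m,t,z}
  B5: in=∅ out=∅
  B6: in=∅ out=∅
  B7: in=∅ out=∅

Interference:
  f — {z}
  m — {t,z}
  t — {m,v,z}
  v — {t}
  z — {f,m,t}

N(v) = ["t"]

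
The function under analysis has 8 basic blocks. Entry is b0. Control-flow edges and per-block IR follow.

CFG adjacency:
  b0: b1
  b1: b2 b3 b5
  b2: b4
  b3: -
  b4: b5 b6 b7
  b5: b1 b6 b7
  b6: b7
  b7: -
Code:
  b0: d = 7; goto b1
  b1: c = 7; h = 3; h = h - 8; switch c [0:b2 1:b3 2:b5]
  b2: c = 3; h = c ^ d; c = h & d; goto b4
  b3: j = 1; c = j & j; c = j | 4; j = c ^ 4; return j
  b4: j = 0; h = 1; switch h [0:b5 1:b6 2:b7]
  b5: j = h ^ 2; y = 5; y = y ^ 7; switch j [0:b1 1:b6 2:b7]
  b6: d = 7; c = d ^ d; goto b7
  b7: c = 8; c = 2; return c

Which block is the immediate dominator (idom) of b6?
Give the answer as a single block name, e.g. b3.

idom tree: b1←b0 b2←b1 b3←b1 b4←b2 b5←b1 b6←b1 b7←b1
Join-block Dom:
  b1: preds {b0,b5}: {b0} ∩ {b0,b1,b5} = {b0}; idom=b0
  b5: preds {b1,b4}: {b0,b1} ∩ {b0,b1,b2,b4} = {b0,b1}; idom=b1
  b6: preds {b4,b5}: {b0,b1,b2,b4} ∩ {b0,b1,b5} = {b0,b1}; idom=b1
  b7: preds {b4,b5,b6}: {b0,b1,b2,b4} ∩ {b0,b1,b5} ∩ {b0,b1,b6} = {b0,b1}; idom=b1

idom(b6) = b1

Answer: b1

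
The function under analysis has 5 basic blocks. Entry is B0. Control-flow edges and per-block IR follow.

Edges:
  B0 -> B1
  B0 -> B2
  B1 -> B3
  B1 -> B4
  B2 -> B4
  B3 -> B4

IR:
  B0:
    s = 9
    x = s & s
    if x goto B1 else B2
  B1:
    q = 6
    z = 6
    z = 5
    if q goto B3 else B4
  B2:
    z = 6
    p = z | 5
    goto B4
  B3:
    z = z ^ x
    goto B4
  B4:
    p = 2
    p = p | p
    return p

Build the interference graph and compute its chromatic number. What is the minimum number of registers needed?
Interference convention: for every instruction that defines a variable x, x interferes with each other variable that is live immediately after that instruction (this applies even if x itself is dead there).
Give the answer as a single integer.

Answer: 3

Working:
def/use:
  B0: {s,x} / ∅
  B1: {q,z} / ∅
  B2: {p,z} / ∅
  B3: {z} / {x,z}
  B4: {p} / ∅

Backward fixpoint:
  live B0: ∅→{x}
  live B1: {x}→{x,z}
  live B2: ∅→∅
  live B3: {x,z}→∅
  live B4: ∅→∅

Interfere edges:
  p — ∅
  q — {x,z}
  s — ∅
  x — {q,z}
  z — {q,x}

Registers:
  clique {q,x,z} ⇒ need ≥ 3
  assign p→r0 q→r0 s→r0 x→r1 z→r2 — no edge inside a register ⇒ χ ≤ 3
  χ = 3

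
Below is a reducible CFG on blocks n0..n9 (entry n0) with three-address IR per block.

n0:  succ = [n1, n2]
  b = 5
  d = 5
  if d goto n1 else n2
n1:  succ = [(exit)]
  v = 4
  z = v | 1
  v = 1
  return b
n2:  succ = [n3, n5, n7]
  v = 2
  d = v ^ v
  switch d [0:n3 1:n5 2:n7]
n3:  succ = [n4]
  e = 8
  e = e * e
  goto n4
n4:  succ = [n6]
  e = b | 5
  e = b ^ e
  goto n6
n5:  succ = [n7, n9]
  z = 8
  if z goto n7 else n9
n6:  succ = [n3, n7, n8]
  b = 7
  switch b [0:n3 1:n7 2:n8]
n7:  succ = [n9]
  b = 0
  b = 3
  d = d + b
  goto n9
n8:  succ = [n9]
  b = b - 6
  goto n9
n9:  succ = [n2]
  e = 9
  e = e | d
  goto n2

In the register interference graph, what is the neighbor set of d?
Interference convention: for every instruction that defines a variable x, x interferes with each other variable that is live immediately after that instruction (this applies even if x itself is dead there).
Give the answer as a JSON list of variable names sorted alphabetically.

Answer: ["b", "e", "z"]

Derivation:
Block summaries:
  n0: def={b,d} ue=∅
  n1: def={v,z} ue={b}
  n2: def={d,v} ue=∅
  n3: def={e} ue=∅
  n4: def={e} ue={b}
  n5: def={z} ue=∅
  n6: def={b} ue=∅
  n7: def={b,d} ue={d}
  n8: def={b} ue={b}
  n9: def={e} ue={d}

Liveness:
  n0: in=∅ out={b}
  n1: in={b} out=∅
  n2: in={b} out={b,d}
  n3: in={b,d} out={b,d}
  n4: in={b,d} out={d}
  n5: in={b,d} out={b,d}
  n6: in={d} out={b,d}
  n7: in={d} out={b,d}
  n8: in={b,d} out={b,d}
  n9: in={b,d} out={b}

Interfere edges:
  b — {d,e,v,z}
  d — {b,e,z}
  e — {b,d}
  v — {b}
  z — {b,d}

N(d) = ["b", "e", "z"]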